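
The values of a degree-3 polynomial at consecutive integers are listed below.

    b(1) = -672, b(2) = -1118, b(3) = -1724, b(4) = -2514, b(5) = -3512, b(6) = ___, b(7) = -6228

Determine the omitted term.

Using the first 5 terms:
First differences: -446, -606, -790, -998
Second differences: -160, -184, -208
Third differences: -24, -24
Constant third difference = -24.
Extend forward: -208 − 24 = -232;  -998 − 232 = -1230;  -3512 − 1230 = -4742

-4742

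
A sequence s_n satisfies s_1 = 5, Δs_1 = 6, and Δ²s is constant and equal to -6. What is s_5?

-7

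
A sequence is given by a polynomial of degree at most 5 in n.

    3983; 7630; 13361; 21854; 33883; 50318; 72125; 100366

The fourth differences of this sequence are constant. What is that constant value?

96

D1: 3647, 5731, 8493, 12029, 16435, 21807, 28241
D2: 2084, 2762, 3536, 4406, 5372, 6434
D3: 678, 774, 870, 966, 1062
D4: 96, 96, 96, 96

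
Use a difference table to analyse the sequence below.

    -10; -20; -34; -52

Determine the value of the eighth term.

-10, -14, -18
-4, -4
Constant second difference = -4, so extend:
-18 − 4 = -22;  -52 − 22 = -74
-22 − 4 = -26;  -74 − 26 = -100
-26 − 4 = -30;  -100 − 30 = -130
-30 − 4 = -34;  -130 − 34 = -164

-164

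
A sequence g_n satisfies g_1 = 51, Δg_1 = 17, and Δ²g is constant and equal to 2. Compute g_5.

Build the table forward from the leading diagonal:
D2: 2  2  2  2  2
D1: 17  19  21  23  25
g: 51  68  87  108  131

131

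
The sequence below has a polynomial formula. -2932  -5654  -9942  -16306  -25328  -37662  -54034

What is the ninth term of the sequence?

-102156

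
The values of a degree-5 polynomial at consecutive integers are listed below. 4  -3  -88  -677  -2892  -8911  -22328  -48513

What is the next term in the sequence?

First differences: -7 , -85 , -589 , -2215 , -6019 , -13417 , -26185
Second differences: -78 , -504 , -1626 , -3804 , -7398 , -12768
Third differences: -426 , -1122 , -2178 , -3594 , -5370
Fourth differences: -696 , -1056 , -1416 , -1776
Fifth differences: -360 , -360 , -360
The fifth differences are constant (-360).
-1776 − 360 = -2136;  -5370 − 2136 = -7506;  -12768 − 7506 = -20274;  -26185 − 20274 = -46459;  -48513 − 46459 = -94972

-94972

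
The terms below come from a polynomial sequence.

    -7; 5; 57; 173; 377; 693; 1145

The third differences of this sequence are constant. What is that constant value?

24

Δ: 12, 52, 116, 204, 316, 452
Δ²: 40, 64, 88, 112, 136
Δ³: 24, 24, 24, 24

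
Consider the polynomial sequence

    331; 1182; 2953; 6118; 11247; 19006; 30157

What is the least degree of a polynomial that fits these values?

D1: 851, 1771, 3165, 5129, 7759, 11151
D2: 920, 1394, 1964, 2630, 3392
D3: 474, 570, 666, 762
D4: 96, 96, 96
The fourth differences are constant, so the polynomial has degree 4.

4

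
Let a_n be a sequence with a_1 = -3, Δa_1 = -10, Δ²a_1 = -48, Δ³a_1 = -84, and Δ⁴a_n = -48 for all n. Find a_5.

-715

Build the table forward from the leading diagonal:
D4: -48, -48, -48, -48, -48
D3: -84, -132, -180, -228, -276
D2: -48, -132, -264, -444, -672
D1: -10, -58, -190, -454, -898
a: -3, -13, -71, -261, -715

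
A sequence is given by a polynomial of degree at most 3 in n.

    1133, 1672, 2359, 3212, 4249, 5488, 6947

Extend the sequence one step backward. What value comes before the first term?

724

Δ: 539  687  853  1037  1239  1459
Δ²: 148  166  184  202  220
Δ³: 18  18  18  18
The third differences are constant at 18.
Work back: 148 − 18 = 130;  539 − 130 = 409;  1133 − 409 = 724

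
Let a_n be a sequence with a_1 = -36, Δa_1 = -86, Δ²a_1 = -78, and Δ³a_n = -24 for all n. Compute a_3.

-286

Build the table forward from the leading diagonal:
D3: -24  -24  -24
D2: -78  -102  -126
D1: -86  -164  -266
a: -36  -122  -286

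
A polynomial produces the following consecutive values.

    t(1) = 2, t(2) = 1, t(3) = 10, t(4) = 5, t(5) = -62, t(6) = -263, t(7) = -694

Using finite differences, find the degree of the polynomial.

First differences: -1, 9, -5, -67, -201, -431
Second differences: 10, -14, -62, -134, -230
Third differences: -24, -48, -72, -96
Fourth differences: -24, -24, -24
The fourth differences are constant, so the polynomial has degree 4.

4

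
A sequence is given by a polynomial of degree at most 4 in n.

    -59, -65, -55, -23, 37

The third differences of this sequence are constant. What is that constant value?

Δ: -6, 10, 32, 60
Δ²: 16, 22, 28
Δ³: 6, 6

6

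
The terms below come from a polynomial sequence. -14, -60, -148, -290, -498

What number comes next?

Δ: -46, -88, -142, -208
Δ²: -42, -54, -66
Δ³: -12, -12
Constant third difference = -12, so extend:
-66 − 12 = -78;  -208 − 78 = -286;  -498 − 286 = -784

-784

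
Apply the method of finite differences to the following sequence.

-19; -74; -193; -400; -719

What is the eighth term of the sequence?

-2588

Δ: -55, -119, -207, -319
Δ²: -64, -88, -112
Δ³: -24, -24
Third differences constant at -24.
-112 − 24 = -136;  -319 − 136 = -455;  -719 − 455 = -1174
-136 − 24 = -160;  -455 − 160 = -615;  -1174 − 615 = -1789
-160 − 24 = -184;  -615 − 184 = -799;  -1789 − 799 = -2588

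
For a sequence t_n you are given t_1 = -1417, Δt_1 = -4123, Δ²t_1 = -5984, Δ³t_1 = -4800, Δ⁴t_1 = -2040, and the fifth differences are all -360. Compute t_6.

-140432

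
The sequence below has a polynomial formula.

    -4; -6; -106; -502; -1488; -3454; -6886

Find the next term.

-12366

D1: -2, -100, -396, -986, -1966, -3432
D2: -98, -296, -590, -980, -1466
D3: -198, -294, -390, -486
D4: -96, -96, -96
Constant fourth difference = -96, so extend:
-486 − 96 = -582;  -1466 − 582 = -2048;  -3432 − 2048 = -5480;  -6886 − 5480 = -12366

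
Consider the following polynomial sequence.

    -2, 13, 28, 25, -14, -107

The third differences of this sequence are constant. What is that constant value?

-18

D1: 15, 15, -3, -39, -93
D2: 0, -18, -36, -54
D3: -18, -18, -18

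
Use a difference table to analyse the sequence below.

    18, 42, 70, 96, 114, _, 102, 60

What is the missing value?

Using the first 5 terms:
Δ: 24  28  26  18
Δ²: 4  -2  -8
Δ³: -6  -6
Constant third difference = -6.
Extend forward: -8 − 6 = -14;  18 − 14 = 4;  114 + 4 = 118

118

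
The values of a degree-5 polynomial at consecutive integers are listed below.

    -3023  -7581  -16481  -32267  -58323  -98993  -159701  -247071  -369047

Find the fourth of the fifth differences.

Δ: -4558, -8900, -15786, -26056, -40670, -60708, -87370, -121976
Δ²: -4342, -6886, -10270, -14614, -20038, -26662, -34606
Δ³: -2544, -3384, -4344, -5424, -6624, -7944
Δ⁴: -840, -960, -1080, -1200, -1320
Δ⁵: -120, -120, -120, -120

-120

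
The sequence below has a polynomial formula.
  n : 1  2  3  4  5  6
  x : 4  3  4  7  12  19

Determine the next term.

-1, 1, 3, 5, 7
2, 2, 2, 2
Constant second difference = 2, so extend:
7 + 2 = 9;  19 + 9 = 28

28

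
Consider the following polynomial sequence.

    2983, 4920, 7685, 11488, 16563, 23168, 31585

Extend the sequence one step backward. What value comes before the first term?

First differences: 1937  2765  3803  5075  6605  8417
Second differences: 828  1038  1272  1530  1812
Third differences: 210  234  258  282
Fourth differences: 24  24  24
The fourth differences are constant at 24.
Work back: 210 − 24 = 186;  828 − 186 = 642;  1937 − 642 = 1295;  2983 − 1295 = 1688

1688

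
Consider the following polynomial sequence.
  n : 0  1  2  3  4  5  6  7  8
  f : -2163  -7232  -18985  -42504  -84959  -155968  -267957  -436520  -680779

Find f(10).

-1492673

-5069, -11753, -23519, -42455, -71009, -111989, -168563, -244259
-6684, -11766, -18936, -28554, -40980, -56574, -75696
-5082, -7170, -9618, -12426, -15594, -19122
-2088, -2448, -2808, -3168, -3528
-360, -360, -360, -360
Constant fifth difference = -360, so extend:
-3528 − 360 = -3888;  -19122 − 3888 = -23010;  -75696 − 23010 = -98706;  -244259 − 98706 = -342965;  -680779 − 342965 = -1023744
-3888 − 360 = -4248;  -23010 − 4248 = -27258;  -98706 − 27258 = -125964;  -342965 − 125964 = -468929;  -1023744 − 468929 = -1492673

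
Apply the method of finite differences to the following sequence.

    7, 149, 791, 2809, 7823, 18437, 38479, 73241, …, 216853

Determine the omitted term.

129719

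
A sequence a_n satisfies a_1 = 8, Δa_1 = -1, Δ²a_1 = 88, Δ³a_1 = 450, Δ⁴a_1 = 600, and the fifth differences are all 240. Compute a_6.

Build the table forward from the leading diagonal:
Fifth differences: 240, 240, 240, 240, 240, 240
Fourth differences: 600, 840, 1080, 1320, 1560, 1800
Third differences: 450, 1050, 1890, 2970, 4290, 5850
Second differences: 88, 538, 1588, 3478, 6448, 10738
First differences: -1, 87, 625, 2213, 5691, 12139
a: 8, 7, 94, 719, 2932, 8623

8623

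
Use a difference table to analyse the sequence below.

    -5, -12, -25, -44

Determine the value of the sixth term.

-100

D1: -7 , -13 , -19
D2: -6 , -6
Second differences constant at -6.
-19 − 6 = -25;  -44 − 25 = -69
-25 − 6 = -31;  -69 − 31 = -100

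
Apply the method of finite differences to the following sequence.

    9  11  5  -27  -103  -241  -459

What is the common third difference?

Δ: 2, -6, -32, -76, -138, -218
Δ²: -8, -26, -44, -62, -80
Δ³: -18, -18, -18, -18

-18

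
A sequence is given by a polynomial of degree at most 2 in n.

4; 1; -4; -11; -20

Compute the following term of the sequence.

-3, -5, -7, -9
-2, -2, -2
The second differences are constant (-2).
-9 − 2 = -11;  -20 − 11 = -31

-31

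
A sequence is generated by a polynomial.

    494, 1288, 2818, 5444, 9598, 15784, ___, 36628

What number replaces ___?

24578

Using the first 6 terms:
Δ: 794, 1530, 2626, 4154, 6186
Δ²: 736, 1096, 1528, 2032
Δ³: 360, 432, 504
Δ⁴: 72, 72
Constant fourth difference = 72.
Extend forward: 504 + 72 = 576;  2032 + 576 = 2608;  6186 + 2608 = 8794;  15784 + 8794 = 24578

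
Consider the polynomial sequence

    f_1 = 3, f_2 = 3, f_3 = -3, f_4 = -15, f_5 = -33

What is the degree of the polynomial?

D1: 0, -6, -12, -18
D2: -6, -6, -6
The second differences are constant, so the polynomial has degree 2.

2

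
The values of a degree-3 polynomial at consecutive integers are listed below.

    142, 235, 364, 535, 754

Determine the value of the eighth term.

1759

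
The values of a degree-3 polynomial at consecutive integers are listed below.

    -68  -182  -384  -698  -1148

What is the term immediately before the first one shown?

-18

First differences: -114  -202  -314  -450
Second differences: -88  -112  -136
Third differences: -24  -24
The third differences are constant at -24.
Work back: -88 + 24 = -64;  -114 + 64 = -50;  -68 + 50 = -18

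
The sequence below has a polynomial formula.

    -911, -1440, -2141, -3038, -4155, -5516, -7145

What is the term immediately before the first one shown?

First differences: -529  -701  -897  -1117  -1361  -1629
Second differences: -172  -196  -220  -244  -268
Third differences: -24  -24  -24  -24
The third differences are constant at -24.
Work back: -172 + 24 = -148;  -529 + 148 = -381;  -911 + 381 = -530

-530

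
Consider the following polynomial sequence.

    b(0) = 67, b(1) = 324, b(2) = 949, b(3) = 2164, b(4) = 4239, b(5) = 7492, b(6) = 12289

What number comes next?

19044

Δ: 257  625  1215  2075  3253  4797
Δ²: 368  590  860  1178  1544
Δ³: 222  270  318  366
Δ⁴: 48  48  48
The fourth differences are constant (48).
366 + 48 = 414;  1544 + 414 = 1958;  4797 + 1958 = 6755;  12289 + 6755 = 19044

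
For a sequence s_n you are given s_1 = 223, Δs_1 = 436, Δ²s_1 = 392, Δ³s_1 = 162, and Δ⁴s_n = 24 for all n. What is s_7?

12319

Build the table forward from the leading diagonal:
Fourth differences: 24, 24, 24, 24, 24, 24, 24
Third differences: 162, 186, 210, 234, 258, 282, 306
Second differences: 392, 554, 740, 950, 1184, 1442, 1724
First differences: 436, 828, 1382, 2122, 3072, 4256, 5698
s: 223, 659, 1487, 2869, 4991, 8063, 12319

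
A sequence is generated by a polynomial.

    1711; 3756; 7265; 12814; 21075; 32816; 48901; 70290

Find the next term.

First differences: 2045, 3509, 5549, 8261, 11741, 16085, 21389
Second differences: 1464, 2040, 2712, 3480, 4344, 5304
Third differences: 576, 672, 768, 864, 960
Fourth differences: 96, 96, 96, 96
Constant fourth difference = 96, so extend:
960 + 96 = 1056;  5304 + 1056 = 6360;  21389 + 6360 = 27749;  70290 + 27749 = 98039

98039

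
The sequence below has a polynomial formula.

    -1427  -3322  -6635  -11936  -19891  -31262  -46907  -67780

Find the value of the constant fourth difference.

D1: -1895, -3313, -5301, -7955, -11371, -15645, -20873
D2: -1418, -1988, -2654, -3416, -4274, -5228
D3: -570, -666, -762, -858, -954
D4: -96, -96, -96, -96

-96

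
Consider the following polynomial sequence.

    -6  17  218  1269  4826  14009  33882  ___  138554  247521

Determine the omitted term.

71933

Using the first 7 terms:
First differences: 23, 201, 1051, 3557, 9183, 19873
Second differences: 178, 850, 2506, 5626, 10690
Third differences: 672, 1656, 3120, 5064
Fourth differences: 984, 1464, 1944
Fifth differences: 480, 480
Constant fifth difference = 480.
Extend forward: 1944 + 480 = 2424;  5064 + 2424 = 7488;  10690 + 7488 = 18178;  19873 + 18178 = 38051;  33882 + 38051 = 71933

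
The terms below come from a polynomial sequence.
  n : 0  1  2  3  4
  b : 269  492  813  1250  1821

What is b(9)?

223  321  437  571
98  116  134
18  18
The third differences are constant (18).
134 + 18 = 152;  571 + 152 = 723;  1821 + 723 = 2544
152 + 18 = 170;  723 + 170 = 893;  2544 + 893 = 3437
170 + 18 = 188;  893 + 188 = 1081;  3437 + 1081 = 4518
188 + 18 = 206;  1081 + 206 = 1287;  4518 + 1287 = 5805
206 + 18 = 224;  1287 + 224 = 1511;  5805 + 1511 = 7316

7316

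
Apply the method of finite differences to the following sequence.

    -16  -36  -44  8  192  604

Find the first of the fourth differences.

D1: -20, -8, 52, 184, 412
D2: 12, 60, 132, 228
D3: 48, 72, 96
D4: 24, 24

24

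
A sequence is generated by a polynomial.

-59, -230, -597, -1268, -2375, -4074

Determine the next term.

First differences: -171, -367, -671, -1107, -1699
Second differences: -196, -304, -436, -592
Third differences: -108, -132, -156
Fourth differences: -24, -24
The fourth differences are constant (-24).
-156 − 24 = -180;  -592 − 180 = -772;  -1699 − 772 = -2471;  -4074 − 2471 = -6545

-6545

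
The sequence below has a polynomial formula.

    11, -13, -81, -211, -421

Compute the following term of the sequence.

D1: -24  -68  -130  -210
D2: -44  -62  -80
D3: -18  -18
Third differences constant at -18.
-80 − 18 = -98;  -210 − 98 = -308;  -421 − 308 = -729

-729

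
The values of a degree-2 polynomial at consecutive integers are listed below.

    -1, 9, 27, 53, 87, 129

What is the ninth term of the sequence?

First differences: 10, 18, 26, 34, 42
Second differences: 8, 8, 8, 8
Constant second difference = 8, so extend:
42 + 8 = 50;  129 + 50 = 179
50 + 8 = 58;  179 + 58 = 237
58 + 8 = 66;  237 + 66 = 303

303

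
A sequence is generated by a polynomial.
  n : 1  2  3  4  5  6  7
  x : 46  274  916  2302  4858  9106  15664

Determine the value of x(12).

111454

Δ: 228, 642, 1386, 2556, 4248, 6558
Δ²: 414, 744, 1170, 1692, 2310
Δ³: 330, 426, 522, 618
Δ⁴: 96, 96, 96
The fourth differences are constant (96).
618 + 96 = 714;  2310 + 714 = 3024;  6558 + 3024 = 9582;  15664 + 9582 = 25246
714 + 96 = 810;  3024 + 810 = 3834;  9582 + 3834 = 13416;  25246 + 13416 = 38662
810 + 96 = 906;  3834 + 906 = 4740;  13416 + 4740 = 18156;  38662 + 18156 = 56818
906 + 96 = 1002;  4740 + 1002 = 5742;  18156 + 5742 = 23898;  56818 + 23898 = 80716
1002 + 96 = 1098;  5742 + 1098 = 6840;  23898 + 6840 = 30738;  80716 + 30738 = 111454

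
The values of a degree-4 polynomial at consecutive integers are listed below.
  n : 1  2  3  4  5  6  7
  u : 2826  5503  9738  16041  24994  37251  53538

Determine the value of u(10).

2677  4235  6303  8953  12257  16287
1558  2068  2650  3304  4030
510  582  654  726
72  72  72
Constant fourth difference = 72, so extend:
726 + 72 = 798;  4030 + 798 = 4828;  16287 + 4828 = 21115;  53538 + 21115 = 74653
798 + 72 = 870;  4828 + 870 = 5698;  21115 + 5698 = 26813;  74653 + 26813 = 101466
870 + 72 = 942;  5698 + 942 = 6640;  26813 + 6640 = 33453;  101466 + 33453 = 134919

134919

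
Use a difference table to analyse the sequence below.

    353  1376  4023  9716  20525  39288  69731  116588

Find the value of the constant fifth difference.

First differences: 1023, 2647, 5693, 10809, 18763, 30443, 46857
Second differences: 1624, 3046, 5116, 7954, 11680, 16414
Third differences: 1422, 2070, 2838, 3726, 4734
Fourth differences: 648, 768, 888, 1008
Fifth differences: 120, 120, 120

120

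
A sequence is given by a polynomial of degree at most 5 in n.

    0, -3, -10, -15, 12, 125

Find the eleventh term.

5550

D1: -3 , -7 , -5 , 27 , 113
D2: -4 , 2 , 32 , 86
D3: 6 , 30 , 54
D4: 24 , 24
Fourth differences constant at 24.
54 + 24 = 78;  86 + 78 = 164;  113 + 164 = 277;  125 + 277 = 402
78 + 24 = 102;  164 + 102 = 266;  277 + 266 = 543;  402 + 543 = 945
102 + 24 = 126;  266 + 126 = 392;  543 + 392 = 935;  945 + 935 = 1880
126 + 24 = 150;  392 + 150 = 542;  935 + 542 = 1477;  1880 + 1477 = 3357
150 + 24 = 174;  542 + 174 = 716;  1477 + 716 = 2193;  3357 + 2193 = 5550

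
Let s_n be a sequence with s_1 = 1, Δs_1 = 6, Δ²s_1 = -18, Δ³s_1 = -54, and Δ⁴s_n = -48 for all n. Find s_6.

Build the table forward from the leading diagonal:
Fourth differences: -48, -48, -48, -48, -48, -48
Third differences: -54, -102, -150, -198, -246, -294
Second differences: -18, -72, -174, -324, -522, -768
First differences: 6, -12, -84, -258, -582, -1104
s: 1, 7, -5, -89, -347, -929

-929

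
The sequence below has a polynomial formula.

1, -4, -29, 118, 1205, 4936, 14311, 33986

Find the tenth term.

133300

First differences: -5, -25, 147, 1087, 3731, 9375, 19675
Second differences: -20, 172, 940, 2644, 5644, 10300
Third differences: 192, 768, 1704, 3000, 4656
Fourth differences: 576, 936, 1296, 1656
Fifth differences: 360, 360, 360
Constant fifth difference = 360, so extend:
1656 + 360 = 2016;  4656 + 2016 = 6672;  10300 + 6672 = 16972;  19675 + 16972 = 36647;  33986 + 36647 = 70633
2016 + 360 = 2376;  6672 + 2376 = 9048;  16972 + 9048 = 26020;  36647 + 26020 = 62667;  70633 + 62667 = 133300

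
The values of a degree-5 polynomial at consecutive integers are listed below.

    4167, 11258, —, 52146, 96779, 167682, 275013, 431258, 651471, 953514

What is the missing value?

Using the last 7 terms:
D1: 44633, 70903, 107331, 156245, 220213, 302043
D2: 26270, 36428, 48914, 63968, 81830
D3: 10158, 12486, 15054, 17862
D4: 2328, 2568, 2808
D5: 240, 240
Constant fifth difference = 240.
Extend backward: 2328 − 240 = 2088;  10158 − 2088 = 8070;  26270 − 8070 = 18200;  44633 − 18200 = 26433;  52146 − 26433 = 25713

25713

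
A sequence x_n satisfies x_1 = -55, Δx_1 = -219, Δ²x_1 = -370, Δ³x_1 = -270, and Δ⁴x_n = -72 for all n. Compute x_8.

Build the table forward from the leading diagonal:
Δ⁴: -72, -72, -72, -72, -72, -72, -72, -72
Δ³: -270, -342, -414, -486, -558, -630, -702, -774
Δ²: -370, -640, -982, -1396, -1882, -2440, -3070, -3772
Δ: -219, -589, -1229, -2211, -3607, -5489, -7929, -10999
x: -55, -274, -863, -2092, -4303, -7910, -13399, -21328

-21328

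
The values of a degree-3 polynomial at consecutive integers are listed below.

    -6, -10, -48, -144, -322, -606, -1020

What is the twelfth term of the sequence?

-5880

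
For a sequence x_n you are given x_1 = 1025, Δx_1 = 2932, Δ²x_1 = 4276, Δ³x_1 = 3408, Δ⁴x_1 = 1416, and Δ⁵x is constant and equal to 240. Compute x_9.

Build the table forward from the leading diagonal:
Δ⁵: 240  240  240  240  240  240  240  240  240
Δ⁴: 1416  1656  1896  2136  2376  2616  2856  3096  3336
Δ³: 3408  4824  6480  8376  10512  12888  15504  18360  21456
Δ²: 4276  7684  12508  18988  27364  37876  50764  66268  84628
Δ: 2932  7208  14892  27400  46388  73752  111628  162392  228660
x: 1025  3957  11165  26057  53457  99845  173597  285225  447617

447617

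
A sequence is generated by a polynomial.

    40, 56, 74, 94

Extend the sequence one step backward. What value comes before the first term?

26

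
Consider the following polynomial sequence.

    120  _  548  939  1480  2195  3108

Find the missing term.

283

Using the last 5 terms:
D1: 391, 541, 715, 913
D2: 150, 174, 198
D3: 24, 24
Constant third difference = 24.
Extend backward: 150 − 24 = 126;  391 − 126 = 265;  548 − 265 = 283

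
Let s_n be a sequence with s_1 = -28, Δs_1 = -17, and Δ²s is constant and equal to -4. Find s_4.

-91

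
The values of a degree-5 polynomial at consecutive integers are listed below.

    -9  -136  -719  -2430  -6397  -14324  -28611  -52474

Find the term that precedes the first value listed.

Δ: -127, -583, -1711, -3967, -7927, -14287, -23863
Δ²: -456, -1128, -2256, -3960, -6360, -9576
Δ³: -672, -1128, -1704, -2400, -3216
Δ⁴: -456, -576, -696, -816
Δ⁵: -120, -120, -120
The fifth differences are constant at -120.
Work back: -456 + 120 = -336;  -672 + 336 = -336;  -456 + 336 = -120;  -127 + 120 = -7;  -9 + 7 = -2

-2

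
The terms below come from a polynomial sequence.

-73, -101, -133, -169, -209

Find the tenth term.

-469

Δ: -28, -32, -36, -40
Δ²: -4, -4, -4
Constant second difference = -4, so extend:
-40 − 4 = -44;  -209 − 44 = -253
-44 − 4 = -48;  -253 − 48 = -301
-48 − 4 = -52;  -301 − 52 = -353
-52 − 4 = -56;  -353 − 56 = -409
-56 − 4 = -60;  -409 − 60 = -469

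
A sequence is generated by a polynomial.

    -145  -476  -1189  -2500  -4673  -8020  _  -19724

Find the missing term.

-12901

Using the first 6 terms:
Δ: -331  -713  -1311  -2173  -3347
Δ²: -382  -598  -862  -1174
Δ³: -216  -264  -312
Δ⁴: -48  -48
Constant fourth difference = -48.
Extend forward: -312 − 48 = -360;  -1174 − 360 = -1534;  -3347 − 1534 = -4881;  -8020 − 4881 = -12901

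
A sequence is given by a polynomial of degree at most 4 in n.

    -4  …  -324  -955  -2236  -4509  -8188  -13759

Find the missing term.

Using the last 6 terms:
-631, -1281, -2273, -3679, -5571
-650, -992, -1406, -1892
-342, -414, -486
-72, -72
Constant fourth difference = -72.
Extend backward: -342 + 72 = -270;  -650 + 270 = -380;  -631 + 380 = -251;  -324 + 251 = -73

-73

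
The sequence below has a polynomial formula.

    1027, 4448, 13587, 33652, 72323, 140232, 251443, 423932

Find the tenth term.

First differences: 3421  9139  20065  38671  67909  111211  172489
Second differences: 5718  10926  18606  29238  43302  61278
Third differences: 5208  7680  10632  14064  17976
Fourth differences: 2472  2952  3432  3912
Fifth differences: 480  480  480
Fifth differences constant at 480.
3912 + 480 = 4392;  17976 + 4392 = 22368;  61278 + 22368 = 83646;  172489 + 83646 = 256135;  423932 + 256135 = 680067
4392 + 480 = 4872;  22368 + 4872 = 27240;  83646 + 27240 = 110886;  256135 + 110886 = 367021;  680067 + 367021 = 1047088

1047088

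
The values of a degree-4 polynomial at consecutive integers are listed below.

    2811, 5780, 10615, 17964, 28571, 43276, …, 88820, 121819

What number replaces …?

63015

Using the first 6 terms:
D1: 2969  4835  7349  10607  14705
D2: 1866  2514  3258  4098
D3: 648  744  840
D4: 96  96
Constant fourth difference = 96.
Extend forward: 840 + 96 = 936;  4098 + 936 = 5034;  14705 + 5034 = 19739;  43276 + 19739 = 63015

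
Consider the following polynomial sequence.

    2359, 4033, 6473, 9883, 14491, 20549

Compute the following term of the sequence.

D1: 1674 , 2440 , 3410 , 4608 , 6058
D2: 766 , 970 , 1198 , 1450
D3: 204 , 228 , 252
D4: 24 , 24
The fourth differences are constant (24).
252 + 24 = 276;  1450 + 276 = 1726;  6058 + 1726 = 7784;  20549 + 7784 = 28333

28333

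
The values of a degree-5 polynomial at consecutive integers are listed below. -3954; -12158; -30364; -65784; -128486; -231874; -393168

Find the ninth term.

First differences: -8204  -18206  -35420  -62702  -103388  -161294
Second differences: -10002  -17214  -27282  -40686  -57906
Third differences: -7212  -10068  -13404  -17220
Fourth differences: -2856  -3336  -3816
Fifth differences: -480  -480
Constant fifth difference = -480, so extend:
-3816 − 480 = -4296;  -17220 − 4296 = -21516;  -57906 − 21516 = -79422;  -161294 − 79422 = -240716;  -393168 − 240716 = -633884
-4296 − 480 = -4776;  -21516 − 4776 = -26292;  -79422 − 26292 = -105714;  -240716 − 105714 = -346430;  -633884 − 346430 = -980314

-980314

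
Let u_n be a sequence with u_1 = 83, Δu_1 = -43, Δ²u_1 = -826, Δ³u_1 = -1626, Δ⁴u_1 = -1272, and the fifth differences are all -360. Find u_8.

-126554

Build the table forward from the leading diagonal:
Δ⁵: -360  -360  -360  -360  -360  -360  -360  -360
Δ⁴: -1272  -1632  -1992  -2352  -2712  -3072  -3432  -3792
Δ³: -1626  -2898  -4530  -6522  -8874  -11586  -14658  -18090
Δ²: -826  -2452  -5350  -9880  -16402  -25276  -36862  -51520
Δ: -43  -869  -3321  -8671  -18551  -34953  -60229  -97091
u: 83  40  -829  -4150  -12821  -31372  -66325  -126554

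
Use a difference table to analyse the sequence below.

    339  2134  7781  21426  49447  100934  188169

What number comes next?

D1: 1795, 5647, 13645, 28021, 51487, 87235
D2: 3852, 7998, 14376, 23466, 35748
D3: 4146, 6378, 9090, 12282
D4: 2232, 2712, 3192
D5: 480, 480
The fifth differences are constant (480).
3192 + 480 = 3672;  12282 + 3672 = 15954;  35748 + 15954 = 51702;  87235 + 51702 = 138937;  188169 + 138937 = 327106

327106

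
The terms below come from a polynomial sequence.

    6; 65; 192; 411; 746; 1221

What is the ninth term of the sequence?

3726

Δ: 59 , 127 , 219 , 335 , 475
Δ²: 68 , 92 , 116 , 140
Δ³: 24 , 24 , 24
Third differences constant at 24.
140 + 24 = 164;  475 + 164 = 639;  1221 + 639 = 1860
164 + 24 = 188;  639 + 188 = 827;  1860 + 827 = 2687
188 + 24 = 212;  827 + 212 = 1039;  2687 + 1039 = 3726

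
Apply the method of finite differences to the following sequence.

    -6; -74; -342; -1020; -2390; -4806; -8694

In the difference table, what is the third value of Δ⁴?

-72

D1: -68, -268, -678, -1370, -2416, -3888
D2: -200, -410, -692, -1046, -1472
D3: -210, -282, -354, -426
D4: -72, -72, -72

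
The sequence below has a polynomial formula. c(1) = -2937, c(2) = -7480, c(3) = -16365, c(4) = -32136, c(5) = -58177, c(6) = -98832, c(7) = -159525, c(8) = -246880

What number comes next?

-368841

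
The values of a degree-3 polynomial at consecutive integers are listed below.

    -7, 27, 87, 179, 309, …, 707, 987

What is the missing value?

483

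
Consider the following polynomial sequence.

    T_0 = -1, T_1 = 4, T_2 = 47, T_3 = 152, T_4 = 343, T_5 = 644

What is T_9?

3428

D1: 5  43  105  191  301
D2: 38  62  86  110
D3: 24  24  24
Third differences constant at 24.
110 + 24 = 134;  301 + 134 = 435;  644 + 435 = 1079
134 + 24 = 158;  435 + 158 = 593;  1079 + 593 = 1672
158 + 24 = 182;  593 + 182 = 775;  1672 + 775 = 2447
182 + 24 = 206;  775 + 206 = 981;  2447 + 981 = 3428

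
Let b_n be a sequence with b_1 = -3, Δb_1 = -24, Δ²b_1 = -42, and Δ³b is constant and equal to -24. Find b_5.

-447

Build the table forward from the leading diagonal:
D3: -24, -24, -24, -24, -24
D2: -42, -66, -90, -114, -138
D1: -24, -66, -132, -222, -336
b: -3, -27, -93, -225, -447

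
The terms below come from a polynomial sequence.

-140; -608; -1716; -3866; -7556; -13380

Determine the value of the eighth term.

-34286

First differences: -468, -1108, -2150, -3690, -5824
Second differences: -640, -1042, -1540, -2134
Third differences: -402, -498, -594
Fourth differences: -96, -96
Constant fourth difference = -96, so extend:
-594 − 96 = -690;  -2134 − 690 = -2824;  -5824 − 2824 = -8648;  -13380 − 8648 = -22028
-690 − 96 = -786;  -2824 − 786 = -3610;  -8648 − 3610 = -12258;  -22028 − 12258 = -34286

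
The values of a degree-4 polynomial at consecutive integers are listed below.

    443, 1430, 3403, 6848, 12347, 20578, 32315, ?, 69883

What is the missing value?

48428

Using the first 7 terms:
987  1973  3445  5499  8231  11737
986  1472  2054  2732  3506
486  582  678  774
96  96  96
Constant fourth difference = 96.
Extend forward: 774 + 96 = 870;  3506 + 870 = 4376;  11737 + 4376 = 16113;  32315 + 16113 = 48428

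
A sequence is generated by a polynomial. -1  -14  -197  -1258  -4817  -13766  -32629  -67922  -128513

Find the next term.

-225982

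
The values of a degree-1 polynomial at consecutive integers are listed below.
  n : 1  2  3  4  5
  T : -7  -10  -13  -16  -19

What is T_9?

Δ: -3  -3  -3  -3
First differences constant at -3.
-19 − 3 = -22
-22 − 3 = -25
-25 − 3 = -28
-28 − 3 = -31

-31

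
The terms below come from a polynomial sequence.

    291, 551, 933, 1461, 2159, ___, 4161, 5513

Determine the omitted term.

Using the first 5 terms:
First differences: 260, 382, 528, 698
Second differences: 122, 146, 170
Third differences: 24, 24
Constant third difference = 24.
Extend forward: 170 + 24 = 194;  698 + 194 = 892;  2159 + 892 = 3051

3051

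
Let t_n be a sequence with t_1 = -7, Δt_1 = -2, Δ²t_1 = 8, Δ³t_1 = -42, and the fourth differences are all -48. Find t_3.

Build the table forward from the leading diagonal:
Fourth differences: -48  -48  -48
Third differences: -42  -90  -138
Second differences: 8  -34  -124
First differences: -2  6  -28
t: -7  -9  -3

-3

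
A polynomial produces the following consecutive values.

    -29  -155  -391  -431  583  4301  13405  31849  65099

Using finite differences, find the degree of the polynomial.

Δ: -126, -236, -40, 1014, 3718, 9104, 18444, 33250
Δ²: -110, 196, 1054, 2704, 5386, 9340, 14806
Δ³: 306, 858, 1650, 2682, 3954, 5466
Δ⁴: 552, 792, 1032, 1272, 1512
Δ⁵: 240, 240, 240, 240
The fifth differences are constant, so the polynomial has degree 5.

5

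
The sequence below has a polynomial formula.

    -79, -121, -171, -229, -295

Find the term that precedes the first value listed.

-45

First differences: -42, -50, -58, -66
Second differences: -8, -8, -8
The second differences are constant at -8.
Work back: -42 + 8 = -34;  -79 + 34 = -45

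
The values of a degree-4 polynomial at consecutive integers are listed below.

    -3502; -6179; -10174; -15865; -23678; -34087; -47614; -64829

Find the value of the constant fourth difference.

First differences: -2677, -3995, -5691, -7813, -10409, -13527, -17215
Second differences: -1318, -1696, -2122, -2596, -3118, -3688
Third differences: -378, -426, -474, -522, -570
Fourth differences: -48, -48, -48, -48

-48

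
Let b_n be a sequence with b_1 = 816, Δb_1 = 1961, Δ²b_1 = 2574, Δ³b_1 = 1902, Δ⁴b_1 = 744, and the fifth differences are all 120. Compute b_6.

Build the table forward from the leading diagonal:
D5: 120  120  120  120  120  120
D4: 744  864  984  1104  1224  1344
D3: 1902  2646  3510  4494  5598  6822
D2: 2574  4476  7122  10632  15126  20724
D1: 1961  4535  9011  16133  26765  41891
b: 816  2777  7312  16323  32456  59221

59221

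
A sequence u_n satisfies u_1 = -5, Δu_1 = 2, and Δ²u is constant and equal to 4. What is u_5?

Build the table forward from the leading diagonal:
D2: 4, 4, 4, 4, 4
D1: 2, 6, 10, 14, 18
u: -5, -3, 3, 13, 27

27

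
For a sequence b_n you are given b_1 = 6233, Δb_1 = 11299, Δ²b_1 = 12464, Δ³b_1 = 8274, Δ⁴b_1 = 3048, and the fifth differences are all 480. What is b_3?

41295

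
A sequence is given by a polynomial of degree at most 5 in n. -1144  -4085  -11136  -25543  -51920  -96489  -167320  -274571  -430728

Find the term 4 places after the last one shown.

-1889056

D1: -2941, -7051, -14407, -26377, -44569, -70831, -107251, -156157
D2: -4110, -7356, -11970, -18192, -26262, -36420, -48906
D3: -3246, -4614, -6222, -8070, -10158, -12486
D4: -1368, -1608, -1848, -2088, -2328
D5: -240, -240, -240, -240
The fifth differences are constant (-240).
-2328 − 240 = -2568;  -12486 − 2568 = -15054;  -48906 − 15054 = -63960;  -156157 − 63960 = -220117;  -430728 − 220117 = -650845
-2568 − 240 = -2808;  -15054 − 2808 = -17862;  -63960 − 17862 = -81822;  -220117 − 81822 = -301939;  -650845 − 301939 = -952784
-2808 − 240 = -3048;  -17862 − 3048 = -20910;  -81822 − 20910 = -102732;  -301939 − 102732 = -404671;  -952784 − 404671 = -1357455
-3048 − 240 = -3288;  -20910 − 3288 = -24198;  -102732 − 24198 = -126930;  -404671 − 126930 = -531601;  -1357455 − 531601 = -1889056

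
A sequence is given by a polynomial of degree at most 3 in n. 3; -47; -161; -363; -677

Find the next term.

-1127

First differences: -50  -114  -202  -314
Second differences: -64  -88  -112
Third differences: -24  -24
Constant third difference = -24, so extend:
-112 − 24 = -136;  -314 − 136 = -450;  -677 − 450 = -1127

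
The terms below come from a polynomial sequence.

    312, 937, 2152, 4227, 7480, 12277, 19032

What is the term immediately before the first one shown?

625  1215  2075  3253  4797  6755
590  860  1178  1544  1958
270  318  366  414
48  48  48
The fourth differences are constant at 48.
Work back: 270 − 48 = 222;  590 − 222 = 368;  625 − 368 = 257;  312 − 257 = 55

55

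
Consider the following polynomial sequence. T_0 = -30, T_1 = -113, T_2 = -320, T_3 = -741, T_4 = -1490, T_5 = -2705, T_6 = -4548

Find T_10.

-22280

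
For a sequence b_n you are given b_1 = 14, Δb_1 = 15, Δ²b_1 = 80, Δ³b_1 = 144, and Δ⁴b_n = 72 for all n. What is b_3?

124

Build the table forward from the leading diagonal:
Δ⁴: 72  72  72
Δ³: 144  216  288
Δ²: 80  224  440
Δ: 15  95  319
b: 14  29  124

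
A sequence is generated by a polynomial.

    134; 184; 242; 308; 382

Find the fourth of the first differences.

First differences: 50, 58, 66, 74
Second differences: 8, 8, 8

74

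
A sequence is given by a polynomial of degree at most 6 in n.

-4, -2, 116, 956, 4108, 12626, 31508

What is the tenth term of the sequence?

239558

First differences: 2, 118, 840, 3152, 8518, 18882
Second differences: 116, 722, 2312, 5366, 10364
Third differences: 606, 1590, 3054, 4998
Fourth differences: 984, 1464, 1944
Fifth differences: 480, 480
The fifth differences are constant (480).
1944 + 480 = 2424;  4998 + 2424 = 7422;  10364 + 7422 = 17786;  18882 + 17786 = 36668;  31508 + 36668 = 68176
2424 + 480 = 2904;  7422 + 2904 = 10326;  17786 + 10326 = 28112;  36668 + 28112 = 64780;  68176 + 64780 = 132956
2904 + 480 = 3384;  10326 + 3384 = 13710;  28112 + 13710 = 41822;  64780 + 41822 = 106602;  132956 + 106602 = 239558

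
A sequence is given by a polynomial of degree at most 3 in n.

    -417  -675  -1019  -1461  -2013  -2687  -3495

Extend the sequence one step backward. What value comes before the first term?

-233

-258  -344  -442  -552  -674  -808
-86  -98  -110  -122  -134
-12  -12  -12  -12
The third differences are constant at -12.
Work back: -86 + 12 = -74;  -258 + 74 = -184;  -417 + 184 = -233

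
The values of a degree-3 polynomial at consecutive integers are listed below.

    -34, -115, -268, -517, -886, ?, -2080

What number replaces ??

Using the first 5 terms:
-81, -153, -249, -369
-72, -96, -120
-24, -24
Constant third difference = -24.
Extend forward: -120 − 24 = -144;  -369 − 144 = -513;  -886 − 513 = -1399

-1399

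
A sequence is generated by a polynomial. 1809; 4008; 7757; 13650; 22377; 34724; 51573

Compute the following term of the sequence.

D1: 2199  3749  5893  8727  12347  16849
D2: 1550  2144  2834  3620  4502
D3: 594  690  786  882
D4: 96  96  96
Constant fourth difference = 96, so extend:
882 + 96 = 978;  4502 + 978 = 5480;  16849 + 5480 = 22329;  51573 + 22329 = 73902

73902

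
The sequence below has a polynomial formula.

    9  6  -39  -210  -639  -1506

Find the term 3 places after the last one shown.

-9255

-3, -45, -171, -429, -867
-42, -126, -258, -438
-84, -132, -180
-48, -48
Fourth differences constant at -48.
-180 − 48 = -228;  -438 − 228 = -666;  -867 − 666 = -1533;  -1506 − 1533 = -3039
-228 − 48 = -276;  -666 − 276 = -942;  -1533 − 942 = -2475;  -3039 − 2475 = -5514
-276 − 48 = -324;  -942 − 324 = -1266;  -2475 − 1266 = -3741;  -5514 − 3741 = -9255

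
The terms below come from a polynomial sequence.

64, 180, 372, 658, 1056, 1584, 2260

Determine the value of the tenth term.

5356

D1: 116 , 192 , 286 , 398 , 528 , 676
D2: 76 , 94 , 112 , 130 , 148
D3: 18 , 18 , 18 , 18
The third differences are constant (18).
148 + 18 = 166;  676 + 166 = 842;  2260 + 842 = 3102
166 + 18 = 184;  842 + 184 = 1026;  3102 + 1026 = 4128
184 + 18 = 202;  1026 + 202 = 1228;  4128 + 1228 = 5356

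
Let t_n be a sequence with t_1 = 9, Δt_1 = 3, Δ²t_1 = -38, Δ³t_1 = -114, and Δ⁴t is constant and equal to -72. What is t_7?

Build the table forward from the leading diagonal:
Fourth differences: -72, -72, -72, -72, -72, -72, -72
Third differences: -114, -186, -258, -330, -402, -474, -546
Second differences: -38, -152, -338, -596, -926, -1328, -1802
First differences: 3, -35, -187, -525, -1121, -2047, -3375
t: 9, 12, -23, -210, -735, -1856, -3903

-3903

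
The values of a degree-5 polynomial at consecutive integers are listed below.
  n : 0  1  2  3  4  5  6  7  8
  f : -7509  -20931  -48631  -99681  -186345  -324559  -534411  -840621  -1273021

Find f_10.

Δ: -13422 , -27700 , -51050 , -86664 , -138214 , -209852 , -306210 , -432400
Δ²: -14278 , -23350 , -35614 , -51550 , -71638 , -96358 , -126190
Δ³: -9072 , -12264 , -15936 , -20088 , -24720 , -29832
Δ⁴: -3192 , -3672 , -4152 , -4632 , -5112
Δ⁵: -480 , -480 , -480 , -480
The fifth differences are constant (-480).
-5112 − 480 = -5592;  -29832 − 5592 = -35424;  -126190 − 35424 = -161614;  -432400 − 161614 = -594014;  -1273021 − 594014 = -1867035
-5592 − 480 = -6072;  -35424 − 6072 = -41496;  -161614 − 41496 = -203110;  -594014 − 203110 = -797124;  -1867035 − 797124 = -2664159

-2664159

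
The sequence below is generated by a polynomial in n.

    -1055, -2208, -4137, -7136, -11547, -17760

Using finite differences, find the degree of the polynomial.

4

D1: -1153, -1929, -2999, -4411, -6213
D2: -776, -1070, -1412, -1802
D3: -294, -342, -390
D4: -48, -48
The fourth differences are constant, so the polynomial has degree 4.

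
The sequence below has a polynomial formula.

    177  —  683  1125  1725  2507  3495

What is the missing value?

Using the last 5 terms:
442  600  782  988
158  182  206
24  24
Constant third difference = 24.
Extend backward: 158 − 24 = 134;  442 − 134 = 308;  683 − 308 = 375

375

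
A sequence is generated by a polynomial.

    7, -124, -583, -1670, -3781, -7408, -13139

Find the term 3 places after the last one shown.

-50276

Δ: -131, -459, -1087, -2111, -3627, -5731
Δ²: -328, -628, -1024, -1516, -2104
Δ³: -300, -396, -492, -588
Δ⁴: -96, -96, -96
Fourth differences constant at -96.
-588 − 96 = -684;  -2104 − 684 = -2788;  -5731 − 2788 = -8519;  -13139 − 8519 = -21658
-684 − 96 = -780;  -2788 − 780 = -3568;  -8519 − 3568 = -12087;  -21658 − 12087 = -33745
-780 − 96 = -876;  -3568 − 876 = -4444;  -12087 − 4444 = -16531;  -33745 − 16531 = -50276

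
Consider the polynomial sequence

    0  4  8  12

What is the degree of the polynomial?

First differences: 4, 4, 4
The first differences are constant, so the polynomial has degree 1.

1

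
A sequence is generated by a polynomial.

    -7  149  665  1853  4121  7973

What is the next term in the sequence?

14009

First differences: 156, 516, 1188, 2268, 3852
Second differences: 360, 672, 1080, 1584
Third differences: 312, 408, 504
Fourth differences: 96, 96
The fourth differences are constant (96).
504 + 96 = 600;  1584 + 600 = 2184;  3852 + 2184 = 6036;  7973 + 6036 = 14009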